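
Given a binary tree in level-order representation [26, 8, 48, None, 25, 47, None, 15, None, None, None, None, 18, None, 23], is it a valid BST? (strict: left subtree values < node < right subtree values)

Level-order array: [26, 8, 48, None, 25, 47, None, 15, None, None, None, None, 18, None, 23]
Validate using subtree bounds (lo, hi): at each node, require lo < value < hi,
then recurse left with hi=value and right with lo=value.
Preorder trace (stopping at first violation):
  at node 26 with bounds (-inf, +inf): OK
  at node 8 with bounds (-inf, 26): OK
  at node 25 with bounds (8, 26): OK
  at node 15 with bounds (8, 25): OK
  at node 18 with bounds (15, 25): OK
  at node 23 with bounds (18, 25): OK
  at node 48 with bounds (26, +inf): OK
  at node 47 with bounds (26, 48): OK
No violation found at any node.
Result: Valid BST


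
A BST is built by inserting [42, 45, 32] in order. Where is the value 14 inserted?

Starting tree (level order): [42, 32, 45]
Insertion path: 42 -> 32
Result: insert 14 as left child of 32
Final tree (level order): [42, 32, 45, 14]


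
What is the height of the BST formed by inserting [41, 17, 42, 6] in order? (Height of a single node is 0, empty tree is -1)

Insertion order: [41, 17, 42, 6]
Tree (level-order array): [41, 17, 42, 6]
Compute height bottom-up (empty subtree = -1):
  height(6) = 1 + max(-1, -1) = 0
  height(17) = 1 + max(0, -1) = 1
  height(42) = 1 + max(-1, -1) = 0
  height(41) = 1 + max(1, 0) = 2
Height = 2


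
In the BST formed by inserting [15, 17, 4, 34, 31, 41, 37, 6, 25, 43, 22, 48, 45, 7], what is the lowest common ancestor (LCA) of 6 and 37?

Tree insertion order: [15, 17, 4, 34, 31, 41, 37, 6, 25, 43, 22, 48, 45, 7]
Tree (level-order array): [15, 4, 17, None, 6, None, 34, None, 7, 31, 41, None, None, 25, None, 37, 43, 22, None, None, None, None, 48, None, None, 45]
In a BST, the LCA of p=6, q=37 is the first node v on the
root-to-leaf path with p <= v <= q (go left if both < v, right if both > v).
Walk from root:
  at 15: 6 <= 15 <= 37, this is the LCA
LCA = 15


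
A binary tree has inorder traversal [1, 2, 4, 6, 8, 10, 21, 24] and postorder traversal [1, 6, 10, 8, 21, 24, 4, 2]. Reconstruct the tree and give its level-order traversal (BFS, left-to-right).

Inorder:   [1, 2, 4, 6, 8, 10, 21, 24]
Postorder: [1, 6, 10, 8, 21, 24, 4, 2]
Algorithm: postorder visits root last, so walk postorder right-to-left;
each value is the root of the current inorder slice — split it at that
value, recurse on the right subtree first, then the left.
Recursive splits:
  root=2; inorder splits into left=[1], right=[4, 6, 8, 10, 21, 24]
  root=4; inorder splits into left=[], right=[6, 8, 10, 21, 24]
  root=24; inorder splits into left=[6, 8, 10, 21], right=[]
  root=21; inorder splits into left=[6, 8, 10], right=[]
  root=8; inorder splits into left=[6], right=[10]
  root=10; inorder splits into left=[], right=[]
  root=6; inorder splits into left=[], right=[]
  root=1; inorder splits into left=[], right=[]
Reconstructed level-order: [2, 1, 4, 24, 21, 8, 6, 10]


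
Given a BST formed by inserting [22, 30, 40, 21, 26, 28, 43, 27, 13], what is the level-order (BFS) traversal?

Tree insertion order: [22, 30, 40, 21, 26, 28, 43, 27, 13]
Tree (level-order array): [22, 21, 30, 13, None, 26, 40, None, None, None, 28, None, 43, 27]
BFS from the root, enqueuing left then right child of each popped node:
  queue [22] -> pop 22, enqueue [21, 30], visited so far: [22]
  queue [21, 30] -> pop 21, enqueue [13], visited so far: [22, 21]
  queue [30, 13] -> pop 30, enqueue [26, 40], visited so far: [22, 21, 30]
  queue [13, 26, 40] -> pop 13, enqueue [none], visited so far: [22, 21, 30, 13]
  queue [26, 40] -> pop 26, enqueue [28], visited so far: [22, 21, 30, 13, 26]
  queue [40, 28] -> pop 40, enqueue [43], visited so far: [22, 21, 30, 13, 26, 40]
  queue [28, 43] -> pop 28, enqueue [27], visited so far: [22, 21, 30, 13, 26, 40, 28]
  queue [43, 27] -> pop 43, enqueue [none], visited so far: [22, 21, 30, 13, 26, 40, 28, 43]
  queue [27] -> pop 27, enqueue [none], visited so far: [22, 21, 30, 13, 26, 40, 28, 43, 27]
Result: [22, 21, 30, 13, 26, 40, 28, 43, 27]


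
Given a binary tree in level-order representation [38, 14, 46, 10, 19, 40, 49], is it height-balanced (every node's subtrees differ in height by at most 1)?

Tree (level-order array): [38, 14, 46, 10, 19, 40, 49]
Definition: a tree is height-balanced if, at every node, |h(left) - h(right)| <= 1 (empty subtree has height -1).
Bottom-up per-node check:
  node 10: h_left=-1, h_right=-1, diff=0 [OK], height=0
  node 19: h_left=-1, h_right=-1, diff=0 [OK], height=0
  node 14: h_left=0, h_right=0, diff=0 [OK], height=1
  node 40: h_left=-1, h_right=-1, diff=0 [OK], height=0
  node 49: h_left=-1, h_right=-1, diff=0 [OK], height=0
  node 46: h_left=0, h_right=0, diff=0 [OK], height=1
  node 38: h_left=1, h_right=1, diff=0 [OK], height=2
All nodes satisfy the balance condition.
Result: Balanced


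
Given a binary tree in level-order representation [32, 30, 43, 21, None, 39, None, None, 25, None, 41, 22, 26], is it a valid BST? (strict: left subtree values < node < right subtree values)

Level-order array: [32, 30, 43, 21, None, 39, None, None, 25, None, 41, 22, 26]
Validate using subtree bounds (lo, hi): at each node, require lo < value < hi,
then recurse left with hi=value and right with lo=value.
Preorder trace (stopping at first violation):
  at node 32 with bounds (-inf, +inf): OK
  at node 30 with bounds (-inf, 32): OK
  at node 21 with bounds (-inf, 30): OK
  at node 25 with bounds (21, 30): OK
  at node 22 with bounds (21, 25): OK
  at node 26 with bounds (25, 30): OK
  at node 43 with bounds (32, +inf): OK
  at node 39 with bounds (32, 43): OK
  at node 41 with bounds (39, 43): OK
No violation found at any node.
Result: Valid BST


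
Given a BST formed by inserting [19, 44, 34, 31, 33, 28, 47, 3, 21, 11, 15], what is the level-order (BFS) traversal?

Tree insertion order: [19, 44, 34, 31, 33, 28, 47, 3, 21, 11, 15]
Tree (level-order array): [19, 3, 44, None, 11, 34, 47, None, 15, 31, None, None, None, None, None, 28, 33, 21]
BFS from the root, enqueuing left then right child of each popped node:
  queue [19] -> pop 19, enqueue [3, 44], visited so far: [19]
  queue [3, 44] -> pop 3, enqueue [11], visited so far: [19, 3]
  queue [44, 11] -> pop 44, enqueue [34, 47], visited so far: [19, 3, 44]
  queue [11, 34, 47] -> pop 11, enqueue [15], visited so far: [19, 3, 44, 11]
  queue [34, 47, 15] -> pop 34, enqueue [31], visited so far: [19, 3, 44, 11, 34]
  queue [47, 15, 31] -> pop 47, enqueue [none], visited so far: [19, 3, 44, 11, 34, 47]
  queue [15, 31] -> pop 15, enqueue [none], visited so far: [19, 3, 44, 11, 34, 47, 15]
  queue [31] -> pop 31, enqueue [28, 33], visited so far: [19, 3, 44, 11, 34, 47, 15, 31]
  queue [28, 33] -> pop 28, enqueue [21], visited so far: [19, 3, 44, 11, 34, 47, 15, 31, 28]
  queue [33, 21] -> pop 33, enqueue [none], visited so far: [19, 3, 44, 11, 34, 47, 15, 31, 28, 33]
  queue [21] -> pop 21, enqueue [none], visited so far: [19, 3, 44, 11, 34, 47, 15, 31, 28, 33, 21]
Result: [19, 3, 44, 11, 34, 47, 15, 31, 28, 33, 21]


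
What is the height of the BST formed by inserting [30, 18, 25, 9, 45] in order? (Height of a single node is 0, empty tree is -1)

Insertion order: [30, 18, 25, 9, 45]
Tree (level-order array): [30, 18, 45, 9, 25]
Compute height bottom-up (empty subtree = -1):
  height(9) = 1 + max(-1, -1) = 0
  height(25) = 1 + max(-1, -1) = 0
  height(18) = 1 + max(0, 0) = 1
  height(45) = 1 + max(-1, -1) = 0
  height(30) = 1 + max(1, 0) = 2
Height = 2


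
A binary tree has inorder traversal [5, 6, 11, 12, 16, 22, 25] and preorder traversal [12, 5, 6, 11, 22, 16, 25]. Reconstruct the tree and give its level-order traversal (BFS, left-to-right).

Inorder:  [5, 6, 11, 12, 16, 22, 25]
Preorder: [12, 5, 6, 11, 22, 16, 25]
Algorithm: preorder visits root first, so consume preorder in order;
for each root, split the current inorder slice at that value into
left-subtree inorder and right-subtree inorder, then recurse.
Recursive splits:
  root=12; inorder splits into left=[5, 6, 11], right=[16, 22, 25]
  root=5; inorder splits into left=[], right=[6, 11]
  root=6; inorder splits into left=[], right=[11]
  root=11; inorder splits into left=[], right=[]
  root=22; inorder splits into left=[16], right=[25]
  root=16; inorder splits into left=[], right=[]
  root=25; inorder splits into left=[], right=[]
Reconstructed level-order: [12, 5, 22, 6, 16, 25, 11]


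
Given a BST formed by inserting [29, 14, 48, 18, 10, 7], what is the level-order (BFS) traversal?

Tree insertion order: [29, 14, 48, 18, 10, 7]
Tree (level-order array): [29, 14, 48, 10, 18, None, None, 7]
BFS from the root, enqueuing left then right child of each popped node:
  queue [29] -> pop 29, enqueue [14, 48], visited so far: [29]
  queue [14, 48] -> pop 14, enqueue [10, 18], visited so far: [29, 14]
  queue [48, 10, 18] -> pop 48, enqueue [none], visited so far: [29, 14, 48]
  queue [10, 18] -> pop 10, enqueue [7], visited so far: [29, 14, 48, 10]
  queue [18, 7] -> pop 18, enqueue [none], visited so far: [29, 14, 48, 10, 18]
  queue [7] -> pop 7, enqueue [none], visited so far: [29, 14, 48, 10, 18, 7]
Result: [29, 14, 48, 10, 18, 7]


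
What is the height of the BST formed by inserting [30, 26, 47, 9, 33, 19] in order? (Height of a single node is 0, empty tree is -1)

Insertion order: [30, 26, 47, 9, 33, 19]
Tree (level-order array): [30, 26, 47, 9, None, 33, None, None, 19]
Compute height bottom-up (empty subtree = -1):
  height(19) = 1 + max(-1, -1) = 0
  height(9) = 1 + max(-1, 0) = 1
  height(26) = 1 + max(1, -1) = 2
  height(33) = 1 + max(-1, -1) = 0
  height(47) = 1 + max(0, -1) = 1
  height(30) = 1 + max(2, 1) = 3
Height = 3


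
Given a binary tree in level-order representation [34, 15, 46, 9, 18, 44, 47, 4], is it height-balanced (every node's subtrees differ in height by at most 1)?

Tree (level-order array): [34, 15, 46, 9, 18, 44, 47, 4]
Definition: a tree is height-balanced if, at every node, |h(left) - h(right)| <= 1 (empty subtree has height -1).
Bottom-up per-node check:
  node 4: h_left=-1, h_right=-1, diff=0 [OK], height=0
  node 9: h_left=0, h_right=-1, diff=1 [OK], height=1
  node 18: h_left=-1, h_right=-1, diff=0 [OK], height=0
  node 15: h_left=1, h_right=0, diff=1 [OK], height=2
  node 44: h_left=-1, h_right=-1, diff=0 [OK], height=0
  node 47: h_left=-1, h_right=-1, diff=0 [OK], height=0
  node 46: h_left=0, h_right=0, diff=0 [OK], height=1
  node 34: h_left=2, h_right=1, diff=1 [OK], height=3
All nodes satisfy the balance condition.
Result: Balanced


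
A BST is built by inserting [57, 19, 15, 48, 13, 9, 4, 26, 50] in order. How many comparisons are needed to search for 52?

Search path for 52: 57 -> 19 -> 48 -> 50
Found: False
Comparisons: 4


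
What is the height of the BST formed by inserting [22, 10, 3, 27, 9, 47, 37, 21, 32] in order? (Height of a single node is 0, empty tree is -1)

Insertion order: [22, 10, 3, 27, 9, 47, 37, 21, 32]
Tree (level-order array): [22, 10, 27, 3, 21, None, 47, None, 9, None, None, 37, None, None, None, 32]
Compute height bottom-up (empty subtree = -1):
  height(9) = 1 + max(-1, -1) = 0
  height(3) = 1 + max(-1, 0) = 1
  height(21) = 1 + max(-1, -1) = 0
  height(10) = 1 + max(1, 0) = 2
  height(32) = 1 + max(-1, -1) = 0
  height(37) = 1 + max(0, -1) = 1
  height(47) = 1 + max(1, -1) = 2
  height(27) = 1 + max(-1, 2) = 3
  height(22) = 1 + max(2, 3) = 4
Height = 4


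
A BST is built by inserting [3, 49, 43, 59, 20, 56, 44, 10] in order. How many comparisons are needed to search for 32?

Search path for 32: 3 -> 49 -> 43 -> 20
Found: False
Comparisons: 4


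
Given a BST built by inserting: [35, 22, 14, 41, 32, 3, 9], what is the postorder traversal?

Tree insertion order: [35, 22, 14, 41, 32, 3, 9]
Tree (level-order array): [35, 22, 41, 14, 32, None, None, 3, None, None, None, None, 9]
Postorder traversal: [9, 3, 14, 32, 22, 41, 35]


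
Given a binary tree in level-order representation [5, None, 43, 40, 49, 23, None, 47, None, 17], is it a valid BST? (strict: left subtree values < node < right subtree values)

Level-order array: [5, None, 43, 40, 49, 23, None, 47, None, 17]
Validate using subtree bounds (lo, hi): at each node, require lo < value < hi,
then recurse left with hi=value and right with lo=value.
Preorder trace (stopping at first violation):
  at node 5 with bounds (-inf, +inf): OK
  at node 43 with bounds (5, +inf): OK
  at node 40 with bounds (5, 43): OK
  at node 23 with bounds (5, 40): OK
  at node 17 with bounds (5, 23): OK
  at node 49 with bounds (43, +inf): OK
  at node 47 with bounds (43, 49): OK
No violation found at any node.
Result: Valid BST


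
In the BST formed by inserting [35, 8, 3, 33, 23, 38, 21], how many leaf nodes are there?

Tree built from: [35, 8, 3, 33, 23, 38, 21]
Tree (level-order array): [35, 8, 38, 3, 33, None, None, None, None, 23, None, 21]
Rule: A leaf has 0 children.
Per-node child counts:
  node 35: 2 child(ren)
  node 8: 2 child(ren)
  node 3: 0 child(ren)
  node 33: 1 child(ren)
  node 23: 1 child(ren)
  node 21: 0 child(ren)
  node 38: 0 child(ren)
Matching nodes: [3, 21, 38]
Count of leaf nodes: 3


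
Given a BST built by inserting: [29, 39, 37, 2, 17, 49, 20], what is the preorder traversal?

Tree insertion order: [29, 39, 37, 2, 17, 49, 20]
Tree (level-order array): [29, 2, 39, None, 17, 37, 49, None, 20]
Preorder traversal: [29, 2, 17, 20, 39, 37, 49]


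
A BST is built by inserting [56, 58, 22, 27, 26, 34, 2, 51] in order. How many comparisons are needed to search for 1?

Search path for 1: 56 -> 22 -> 2
Found: False
Comparisons: 3


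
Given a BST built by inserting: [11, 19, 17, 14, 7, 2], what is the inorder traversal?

Tree insertion order: [11, 19, 17, 14, 7, 2]
Tree (level-order array): [11, 7, 19, 2, None, 17, None, None, None, 14]
Inorder traversal: [2, 7, 11, 14, 17, 19]


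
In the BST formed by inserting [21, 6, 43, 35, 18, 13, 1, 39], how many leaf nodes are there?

Tree built from: [21, 6, 43, 35, 18, 13, 1, 39]
Tree (level-order array): [21, 6, 43, 1, 18, 35, None, None, None, 13, None, None, 39]
Rule: A leaf has 0 children.
Per-node child counts:
  node 21: 2 child(ren)
  node 6: 2 child(ren)
  node 1: 0 child(ren)
  node 18: 1 child(ren)
  node 13: 0 child(ren)
  node 43: 1 child(ren)
  node 35: 1 child(ren)
  node 39: 0 child(ren)
Matching nodes: [1, 13, 39]
Count of leaf nodes: 3


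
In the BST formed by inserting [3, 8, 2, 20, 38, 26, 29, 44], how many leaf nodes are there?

Tree built from: [3, 8, 2, 20, 38, 26, 29, 44]
Tree (level-order array): [3, 2, 8, None, None, None, 20, None, 38, 26, 44, None, 29]
Rule: A leaf has 0 children.
Per-node child counts:
  node 3: 2 child(ren)
  node 2: 0 child(ren)
  node 8: 1 child(ren)
  node 20: 1 child(ren)
  node 38: 2 child(ren)
  node 26: 1 child(ren)
  node 29: 0 child(ren)
  node 44: 0 child(ren)
Matching nodes: [2, 29, 44]
Count of leaf nodes: 3


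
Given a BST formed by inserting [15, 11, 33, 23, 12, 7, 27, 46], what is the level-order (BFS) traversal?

Tree insertion order: [15, 11, 33, 23, 12, 7, 27, 46]
Tree (level-order array): [15, 11, 33, 7, 12, 23, 46, None, None, None, None, None, 27]
BFS from the root, enqueuing left then right child of each popped node:
  queue [15] -> pop 15, enqueue [11, 33], visited so far: [15]
  queue [11, 33] -> pop 11, enqueue [7, 12], visited so far: [15, 11]
  queue [33, 7, 12] -> pop 33, enqueue [23, 46], visited so far: [15, 11, 33]
  queue [7, 12, 23, 46] -> pop 7, enqueue [none], visited so far: [15, 11, 33, 7]
  queue [12, 23, 46] -> pop 12, enqueue [none], visited so far: [15, 11, 33, 7, 12]
  queue [23, 46] -> pop 23, enqueue [27], visited so far: [15, 11, 33, 7, 12, 23]
  queue [46, 27] -> pop 46, enqueue [none], visited so far: [15, 11, 33, 7, 12, 23, 46]
  queue [27] -> pop 27, enqueue [none], visited so far: [15, 11, 33, 7, 12, 23, 46, 27]
Result: [15, 11, 33, 7, 12, 23, 46, 27]


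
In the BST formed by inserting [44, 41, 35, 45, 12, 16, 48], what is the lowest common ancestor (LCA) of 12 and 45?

Tree insertion order: [44, 41, 35, 45, 12, 16, 48]
Tree (level-order array): [44, 41, 45, 35, None, None, 48, 12, None, None, None, None, 16]
In a BST, the LCA of p=12, q=45 is the first node v on the
root-to-leaf path with p <= v <= q (go left if both < v, right if both > v).
Walk from root:
  at 44: 12 <= 44 <= 45, this is the LCA
LCA = 44


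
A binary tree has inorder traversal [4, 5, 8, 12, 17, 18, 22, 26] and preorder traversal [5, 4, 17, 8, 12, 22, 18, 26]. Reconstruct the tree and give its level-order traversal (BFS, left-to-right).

Inorder:  [4, 5, 8, 12, 17, 18, 22, 26]
Preorder: [5, 4, 17, 8, 12, 22, 18, 26]
Algorithm: preorder visits root first, so consume preorder in order;
for each root, split the current inorder slice at that value into
left-subtree inorder and right-subtree inorder, then recurse.
Recursive splits:
  root=5; inorder splits into left=[4], right=[8, 12, 17, 18, 22, 26]
  root=4; inorder splits into left=[], right=[]
  root=17; inorder splits into left=[8, 12], right=[18, 22, 26]
  root=8; inorder splits into left=[], right=[12]
  root=12; inorder splits into left=[], right=[]
  root=22; inorder splits into left=[18], right=[26]
  root=18; inorder splits into left=[], right=[]
  root=26; inorder splits into left=[], right=[]
Reconstructed level-order: [5, 4, 17, 8, 22, 12, 18, 26]


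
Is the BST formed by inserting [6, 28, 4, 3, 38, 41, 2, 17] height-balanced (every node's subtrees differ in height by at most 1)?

Tree (level-order array): [6, 4, 28, 3, None, 17, 38, 2, None, None, None, None, 41]
Definition: a tree is height-balanced if, at every node, |h(left) - h(right)| <= 1 (empty subtree has height -1).
Bottom-up per-node check:
  node 2: h_left=-1, h_right=-1, diff=0 [OK], height=0
  node 3: h_left=0, h_right=-1, diff=1 [OK], height=1
  node 4: h_left=1, h_right=-1, diff=2 [FAIL (|1--1|=2 > 1)], height=2
  node 17: h_left=-1, h_right=-1, diff=0 [OK], height=0
  node 41: h_left=-1, h_right=-1, diff=0 [OK], height=0
  node 38: h_left=-1, h_right=0, diff=1 [OK], height=1
  node 28: h_left=0, h_right=1, diff=1 [OK], height=2
  node 6: h_left=2, h_right=2, diff=0 [OK], height=3
Node 4 violates the condition: |1 - -1| = 2 > 1.
Result: Not balanced


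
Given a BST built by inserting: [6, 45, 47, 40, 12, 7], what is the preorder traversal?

Tree insertion order: [6, 45, 47, 40, 12, 7]
Tree (level-order array): [6, None, 45, 40, 47, 12, None, None, None, 7]
Preorder traversal: [6, 45, 40, 12, 7, 47]


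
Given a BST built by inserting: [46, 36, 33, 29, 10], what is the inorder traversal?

Tree insertion order: [46, 36, 33, 29, 10]
Tree (level-order array): [46, 36, None, 33, None, 29, None, 10]
Inorder traversal: [10, 29, 33, 36, 46]


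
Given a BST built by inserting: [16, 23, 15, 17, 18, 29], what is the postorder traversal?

Tree insertion order: [16, 23, 15, 17, 18, 29]
Tree (level-order array): [16, 15, 23, None, None, 17, 29, None, 18]
Postorder traversal: [15, 18, 17, 29, 23, 16]


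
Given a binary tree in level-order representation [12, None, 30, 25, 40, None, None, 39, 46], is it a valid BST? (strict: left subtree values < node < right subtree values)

Level-order array: [12, None, 30, 25, 40, None, None, 39, 46]
Validate using subtree bounds (lo, hi): at each node, require lo < value < hi,
then recurse left with hi=value and right with lo=value.
Preorder trace (stopping at first violation):
  at node 12 with bounds (-inf, +inf): OK
  at node 30 with bounds (12, +inf): OK
  at node 25 with bounds (12, 30): OK
  at node 40 with bounds (30, +inf): OK
  at node 39 with bounds (30, 40): OK
  at node 46 with bounds (40, +inf): OK
No violation found at any node.
Result: Valid BST


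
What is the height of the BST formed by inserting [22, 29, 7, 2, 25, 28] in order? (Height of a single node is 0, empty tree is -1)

Insertion order: [22, 29, 7, 2, 25, 28]
Tree (level-order array): [22, 7, 29, 2, None, 25, None, None, None, None, 28]
Compute height bottom-up (empty subtree = -1):
  height(2) = 1 + max(-1, -1) = 0
  height(7) = 1 + max(0, -1) = 1
  height(28) = 1 + max(-1, -1) = 0
  height(25) = 1 + max(-1, 0) = 1
  height(29) = 1 + max(1, -1) = 2
  height(22) = 1 + max(1, 2) = 3
Height = 3


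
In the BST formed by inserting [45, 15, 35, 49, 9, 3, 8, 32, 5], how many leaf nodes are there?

Tree built from: [45, 15, 35, 49, 9, 3, 8, 32, 5]
Tree (level-order array): [45, 15, 49, 9, 35, None, None, 3, None, 32, None, None, 8, None, None, 5]
Rule: A leaf has 0 children.
Per-node child counts:
  node 45: 2 child(ren)
  node 15: 2 child(ren)
  node 9: 1 child(ren)
  node 3: 1 child(ren)
  node 8: 1 child(ren)
  node 5: 0 child(ren)
  node 35: 1 child(ren)
  node 32: 0 child(ren)
  node 49: 0 child(ren)
Matching nodes: [5, 32, 49]
Count of leaf nodes: 3


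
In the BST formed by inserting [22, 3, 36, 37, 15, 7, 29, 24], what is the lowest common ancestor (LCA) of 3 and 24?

Tree insertion order: [22, 3, 36, 37, 15, 7, 29, 24]
Tree (level-order array): [22, 3, 36, None, 15, 29, 37, 7, None, 24]
In a BST, the LCA of p=3, q=24 is the first node v on the
root-to-leaf path with p <= v <= q (go left if both < v, right if both > v).
Walk from root:
  at 22: 3 <= 22 <= 24, this is the LCA
LCA = 22


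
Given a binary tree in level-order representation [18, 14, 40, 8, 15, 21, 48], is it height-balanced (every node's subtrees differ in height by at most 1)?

Tree (level-order array): [18, 14, 40, 8, 15, 21, 48]
Definition: a tree is height-balanced if, at every node, |h(left) - h(right)| <= 1 (empty subtree has height -1).
Bottom-up per-node check:
  node 8: h_left=-1, h_right=-1, diff=0 [OK], height=0
  node 15: h_left=-1, h_right=-1, diff=0 [OK], height=0
  node 14: h_left=0, h_right=0, diff=0 [OK], height=1
  node 21: h_left=-1, h_right=-1, diff=0 [OK], height=0
  node 48: h_left=-1, h_right=-1, diff=0 [OK], height=0
  node 40: h_left=0, h_right=0, diff=0 [OK], height=1
  node 18: h_left=1, h_right=1, diff=0 [OK], height=2
All nodes satisfy the balance condition.
Result: Balanced


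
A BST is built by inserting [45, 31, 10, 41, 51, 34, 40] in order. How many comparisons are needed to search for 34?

Search path for 34: 45 -> 31 -> 41 -> 34
Found: True
Comparisons: 4


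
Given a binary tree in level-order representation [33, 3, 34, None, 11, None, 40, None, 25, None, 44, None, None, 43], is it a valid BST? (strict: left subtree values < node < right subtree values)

Level-order array: [33, 3, 34, None, 11, None, 40, None, 25, None, 44, None, None, 43]
Validate using subtree bounds (lo, hi): at each node, require lo < value < hi,
then recurse left with hi=value and right with lo=value.
Preorder trace (stopping at first violation):
  at node 33 with bounds (-inf, +inf): OK
  at node 3 with bounds (-inf, 33): OK
  at node 11 with bounds (3, 33): OK
  at node 25 with bounds (11, 33): OK
  at node 34 with bounds (33, +inf): OK
  at node 40 with bounds (34, +inf): OK
  at node 44 with bounds (40, +inf): OK
  at node 43 with bounds (40, 44): OK
No violation found at any node.
Result: Valid BST


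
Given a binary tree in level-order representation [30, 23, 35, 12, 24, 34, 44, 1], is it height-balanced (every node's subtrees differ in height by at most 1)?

Tree (level-order array): [30, 23, 35, 12, 24, 34, 44, 1]
Definition: a tree is height-balanced if, at every node, |h(left) - h(right)| <= 1 (empty subtree has height -1).
Bottom-up per-node check:
  node 1: h_left=-1, h_right=-1, diff=0 [OK], height=0
  node 12: h_left=0, h_right=-1, diff=1 [OK], height=1
  node 24: h_left=-1, h_right=-1, diff=0 [OK], height=0
  node 23: h_left=1, h_right=0, diff=1 [OK], height=2
  node 34: h_left=-1, h_right=-1, diff=0 [OK], height=0
  node 44: h_left=-1, h_right=-1, diff=0 [OK], height=0
  node 35: h_left=0, h_right=0, diff=0 [OK], height=1
  node 30: h_left=2, h_right=1, diff=1 [OK], height=3
All nodes satisfy the balance condition.
Result: Balanced


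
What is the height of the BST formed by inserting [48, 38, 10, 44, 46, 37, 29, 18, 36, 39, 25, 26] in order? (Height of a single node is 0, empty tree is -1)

Insertion order: [48, 38, 10, 44, 46, 37, 29, 18, 36, 39, 25, 26]
Tree (level-order array): [48, 38, None, 10, 44, None, 37, 39, 46, 29, None, None, None, None, None, 18, 36, None, 25, None, None, None, 26]
Compute height bottom-up (empty subtree = -1):
  height(26) = 1 + max(-1, -1) = 0
  height(25) = 1 + max(-1, 0) = 1
  height(18) = 1 + max(-1, 1) = 2
  height(36) = 1 + max(-1, -1) = 0
  height(29) = 1 + max(2, 0) = 3
  height(37) = 1 + max(3, -1) = 4
  height(10) = 1 + max(-1, 4) = 5
  height(39) = 1 + max(-1, -1) = 0
  height(46) = 1 + max(-1, -1) = 0
  height(44) = 1 + max(0, 0) = 1
  height(38) = 1 + max(5, 1) = 6
  height(48) = 1 + max(6, -1) = 7
Height = 7


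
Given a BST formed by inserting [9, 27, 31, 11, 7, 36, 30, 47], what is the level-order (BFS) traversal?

Tree insertion order: [9, 27, 31, 11, 7, 36, 30, 47]
Tree (level-order array): [9, 7, 27, None, None, 11, 31, None, None, 30, 36, None, None, None, 47]
BFS from the root, enqueuing left then right child of each popped node:
  queue [9] -> pop 9, enqueue [7, 27], visited so far: [9]
  queue [7, 27] -> pop 7, enqueue [none], visited so far: [9, 7]
  queue [27] -> pop 27, enqueue [11, 31], visited so far: [9, 7, 27]
  queue [11, 31] -> pop 11, enqueue [none], visited so far: [9, 7, 27, 11]
  queue [31] -> pop 31, enqueue [30, 36], visited so far: [9, 7, 27, 11, 31]
  queue [30, 36] -> pop 30, enqueue [none], visited so far: [9, 7, 27, 11, 31, 30]
  queue [36] -> pop 36, enqueue [47], visited so far: [9, 7, 27, 11, 31, 30, 36]
  queue [47] -> pop 47, enqueue [none], visited so far: [9, 7, 27, 11, 31, 30, 36, 47]
Result: [9, 7, 27, 11, 31, 30, 36, 47]


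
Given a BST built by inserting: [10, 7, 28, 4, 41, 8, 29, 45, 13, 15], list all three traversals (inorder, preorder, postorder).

Tree insertion order: [10, 7, 28, 4, 41, 8, 29, 45, 13, 15]
Tree (level-order array): [10, 7, 28, 4, 8, 13, 41, None, None, None, None, None, 15, 29, 45]
Inorder (L, root, R): [4, 7, 8, 10, 13, 15, 28, 29, 41, 45]
Preorder (root, L, R): [10, 7, 4, 8, 28, 13, 15, 41, 29, 45]
Postorder (L, R, root): [4, 8, 7, 15, 13, 29, 45, 41, 28, 10]


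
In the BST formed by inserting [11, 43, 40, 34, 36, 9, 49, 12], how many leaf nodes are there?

Tree built from: [11, 43, 40, 34, 36, 9, 49, 12]
Tree (level-order array): [11, 9, 43, None, None, 40, 49, 34, None, None, None, 12, 36]
Rule: A leaf has 0 children.
Per-node child counts:
  node 11: 2 child(ren)
  node 9: 0 child(ren)
  node 43: 2 child(ren)
  node 40: 1 child(ren)
  node 34: 2 child(ren)
  node 12: 0 child(ren)
  node 36: 0 child(ren)
  node 49: 0 child(ren)
Matching nodes: [9, 12, 36, 49]
Count of leaf nodes: 4


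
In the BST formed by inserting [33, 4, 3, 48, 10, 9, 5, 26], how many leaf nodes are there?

Tree built from: [33, 4, 3, 48, 10, 9, 5, 26]
Tree (level-order array): [33, 4, 48, 3, 10, None, None, None, None, 9, 26, 5]
Rule: A leaf has 0 children.
Per-node child counts:
  node 33: 2 child(ren)
  node 4: 2 child(ren)
  node 3: 0 child(ren)
  node 10: 2 child(ren)
  node 9: 1 child(ren)
  node 5: 0 child(ren)
  node 26: 0 child(ren)
  node 48: 0 child(ren)
Matching nodes: [3, 5, 26, 48]
Count of leaf nodes: 4


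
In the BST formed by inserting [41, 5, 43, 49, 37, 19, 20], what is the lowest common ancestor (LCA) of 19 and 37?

Tree insertion order: [41, 5, 43, 49, 37, 19, 20]
Tree (level-order array): [41, 5, 43, None, 37, None, 49, 19, None, None, None, None, 20]
In a BST, the LCA of p=19, q=37 is the first node v on the
root-to-leaf path with p <= v <= q (go left if both < v, right if both > v).
Walk from root:
  at 41: both 19 and 37 < 41, go left
  at 5: both 19 and 37 > 5, go right
  at 37: 19 <= 37 <= 37, this is the LCA
LCA = 37


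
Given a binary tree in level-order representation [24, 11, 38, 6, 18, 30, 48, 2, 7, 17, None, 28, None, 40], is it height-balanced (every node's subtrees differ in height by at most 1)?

Tree (level-order array): [24, 11, 38, 6, 18, 30, 48, 2, 7, 17, None, 28, None, 40]
Definition: a tree is height-balanced if, at every node, |h(left) - h(right)| <= 1 (empty subtree has height -1).
Bottom-up per-node check:
  node 2: h_left=-1, h_right=-1, diff=0 [OK], height=0
  node 7: h_left=-1, h_right=-1, diff=0 [OK], height=0
  node 6: h_left=0, h_right=0, diff=0 [OK], height=1
  node 17: h_left=-1, h_right=-1, diff=0 [OK], height=0
  node 18: h_left=0, h_right=-1, diff=1 [OK], height=1
  node 11: h_left=1, h_right=1, diff=0 [OK], height=2
  node 28: h_left=-1, h_right=-1, diff=0 [OK], height=0
  node 30: h_left=0, h_right=-1, diff=1 [OK], height=1
  node 40: h_left=-1, h_right=-1, diff=0 [OK], height=0
  node 48: h_left=0, h_right=-1, diff=1 [OK], height=1
  node 38: h_left=1, h_right=1, diff=0 [OK], height=2
  node 24: h_left=2, h_right=2, diff=0 [OK], height=3
All nodes satisfy the balance condition.
Result: Balanced


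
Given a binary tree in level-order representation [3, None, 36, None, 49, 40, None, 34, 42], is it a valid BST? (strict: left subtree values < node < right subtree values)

Level-order array: [3, None, 36, None, 49, 40, None, 34, 42]
Validate using subtree bounds (lo, hi): at each node, require lo < value < hi,
then recurse left with hi=value and right with lo=value.
Preorder trace (stopping at first violation):
  at node 3 with bounds (-inf, +inf): OK
  at node 36 with bounds (3, +inf): OK
  at node 49 with bounds (36, +inf): OK
  at node 40 with bounds (36, 49): OK
  at node 34 with bounds (36, 40): VIOLATION
Node 34 violates its bound: not (36 < 34 < 40).
Result: Not a valid BST


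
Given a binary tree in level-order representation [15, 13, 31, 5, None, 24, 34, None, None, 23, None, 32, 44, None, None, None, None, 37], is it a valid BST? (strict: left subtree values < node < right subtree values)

Level-order array: [15, 13, 31, 5, None, 24, 34, None, None, 23, None, 32, 44, None, None, None, None, 37]
Validate using subtree bounds (lo, hi): at each node, require lo < value < hi,
then recurse left with hi=value and right with lo=value.
Preorder trace (stopping at first violation):
  at node 15 with bounds (-inf, +inf): OK
  at node 13 with bounds (-inf, 15): OK
  at node 5 with bounds (-inf, 13): OK
  at node 31 with bounds (15, +inf): OK
  at node 24 with bounds (15, 31): OK
  at node 23 with bounds (15, 24): OK
  at node 34 with bounds (31, +inf): OK
  at node 32 with bounds (31, 34): OK
  at node 44 with bounds (34, +inf): OK
  at node 37 with bounds (34, 44): OK
No violation found at any node.
Result: Valid BST


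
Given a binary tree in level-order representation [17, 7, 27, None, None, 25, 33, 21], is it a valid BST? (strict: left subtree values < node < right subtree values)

Level-order array: [17, 7, 27, None, None, 25, 33, 21]
Validate using subtree bounds (lo, hi): at each node, require lo < value < hi,
then recurse left with hi=value and right with lo=value.
Preorder trace (stopping at first violation):
  at node 17 with bounds (-inf, +inf): OK
  at node 7 with bounds (-inf, 17): OK
  at node 27 with bounds (17, +inf): OK
  at node 25 with bounds (17, 27): OK
  at node 21 with bounds (17, 25): OK
  at node 33 with bounds (27, +inf): OK
No violation found at any node.
Result: Valid BST


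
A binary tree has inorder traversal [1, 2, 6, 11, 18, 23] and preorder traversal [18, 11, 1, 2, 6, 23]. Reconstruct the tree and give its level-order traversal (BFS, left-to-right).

Inorder:  [1, 2, 6, 11, 18, 23]
Preorder: [18, 11, 1, 2, 6, 23]
Algorithm: preorder visits root first, so consume preorder in order;
for each root, split the current inorder slice at that value into
left-subtree inorder and right-subtree inorder, then recurse.
Recursive splits:
  root=18; inorder splits into left=[1, 2, 6, 11], right=[23]
  root=11; inorder splits into left=[1, 2, 6], right=[]
  root=1; inorder splits into left=[], right=[2, 6]
  root=2; inorder splits into left=[], right=[6]
  root=6; inorder splits into left=[], right=[]
  root=23; inorder splits into left=[], right=[]
Reconstructed level-order: [18, 11, 23, 1, 2, 6]


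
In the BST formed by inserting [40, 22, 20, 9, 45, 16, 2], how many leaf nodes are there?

Tree built from: [40, 22, 20, 9, 45, 16, 2]
Tree (level-order array): [40, 22, 45, 20, None, None, None, 9, None, 2, 16]
Rule: A leaf has 0 children.
Per-node child counts:
  node 40: 2 child(ren)
  node 22: 1 child(ren)
  node 20: 1 child(ren)
  node 9: 2 child(ren)
  node 2: 0 child(ren)
  node 16: 0 child(ren)
  node 45: 0 child(ren)
Matching nodes: [2, 16, 45]
Count of leaf nodes: 3


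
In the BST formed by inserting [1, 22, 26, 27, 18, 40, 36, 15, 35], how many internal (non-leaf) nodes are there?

Tree built from: [1, 22, 26, 27, 18, 40, 36, 15, 35]
Tree (level-order array): [1, None, 22, 18, 26, 15, None, None, 27, None, None, None, 40, 36, None, 35]
Rule: An internal node has at least one child.
Per-node child counts:
  node 1: 1 child(ren)
  node 22: 2 child(ren)
  node 18: 1 child(ren)
  node 15: 0 child(ren)
  node 26: 1 child(ren)
  node 27: 1 child(ren)
  node 40: 1 child(ren)
  node 36: 1 child(ren)
  node 35: 0 child(ren)
Matching nodes: [1, 22, 18, 26, 27, 40, 36]
Count of internal (non-leaf) nodes: 7


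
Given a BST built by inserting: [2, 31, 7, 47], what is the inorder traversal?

Tree insertion order: [2, 31, 7, 47]
Tree (level-order array): [2, None, 31, 7, 47]
Inorder traversal: [2, 7, 31, 47]


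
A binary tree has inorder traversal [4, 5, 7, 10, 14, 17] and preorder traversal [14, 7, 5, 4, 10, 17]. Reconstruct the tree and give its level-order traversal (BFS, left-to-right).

Inorder:  [4, 5, 7, 10, 14, 17]
Preorder: [14, 7, 5, 4, 10, 17]
Algorithm: preorder visits root first, so consume preorder in order;
for each root, split the current inorder slice at that value into
left-subtree inorder and right-subtree inorder, then recurse.
Recursive splits:
  root=14; inorder splits into left=[4, 5, 7, 10], right=[17]
  root=7; inorder splits into left=[4, 5], right=[10]
  root=5; inorder splits into left=[4], right=[]
  root=4; inorder splits into left=[], right=[]
  root=10; inorder splits into left=[], right=[]
  root=17; inorder splits into left=[], right=[]
Reconstructed level-order: [14, 7, 17, 5, 10, 4]


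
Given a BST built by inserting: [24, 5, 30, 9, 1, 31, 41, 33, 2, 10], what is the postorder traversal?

Tree insertion order: [24, 5, 30, 9, 1, 31, 41, 33, 2, 10]
Tree (level-order array): [24, 5, 30, 1, 9, None, 31, None, 2, None, 10, None, 41, None, None, None, None, 33]
Postorder traversal: [2, 1, 10, 9, 5, 33, 41, 31, 30, 24]


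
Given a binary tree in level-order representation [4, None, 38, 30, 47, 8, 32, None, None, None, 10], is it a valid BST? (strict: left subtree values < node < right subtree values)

Level-order array: [4, None, 38, 30, 47, 8, 32, None, None, None, 10]
Validate using subtree bounds (lo, hi): at each node, require lo < value < hi,
then recurse left with hi=value and right with lo=value.
Preorder trace (stopping at first violation):
  at node 4 with bounds (-inf, +inf): OK
  at node 38 with bounds (4, +inf): OK
  at node 30 with bounds (4, 38): OK
  at node 8 with bounds (4, 30): OK
  at node 10 with bounds (8, 30): OK
  at node 32 with bounds (30, 38): OK
  at node 47 with bounds (38, +inf): OK
No violation found at any node.
Result: Valid BST


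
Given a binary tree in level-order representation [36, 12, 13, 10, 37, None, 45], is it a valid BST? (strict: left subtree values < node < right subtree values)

Level-order array: [36, 12, 13, 10, 37, None, 45]
Validate using subtree bounds (lo, hi): at each node, require lo < value < hi,
then recurse left with hi=value and right with lo=value.
Preorder trace (stopping at first violation):
  at node 36 with bounds (-inf, +inf): OK
  at node 12 with bounds (-inf, 36): OK
  at node 10 with bounds (-inf, 12): OK
  at node 37 with bounds (12, 36): VIOLATION
Node 37 violates its bound: not (12 < 37 < 36).
Result: Not a valid BST


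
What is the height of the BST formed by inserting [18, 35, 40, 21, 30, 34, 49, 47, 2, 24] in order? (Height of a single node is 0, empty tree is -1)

Insertion order: [18, 35, 40, 21, 30, 34, 49, 47, 2, 24]
Tree (level-order array): [18, 2, 35, None, None, 21, 40, None, 30, None, 49, 24, 34, 47]
Compute height bottom-up (empty subtree = -1):
  height(2) = 1 + max(-1, -1) = 0
  height(24) = 1 + max(-1, -1) = 0
  height(34) = 1 + max(-1, -1) = 0
  height(30) = 1 + max(0, 0) = 1
  height(21) = 1 + max(-1, 1) = 2
  height(47) = 1 + max(-1, -1) = 0
  height(49) = 1 + max(0, -1) = 1
  height(40) = 1 + max(-1, 1) = 2
  height(35) = 1 + max(2, 2) = 3
  height(18) = 1 + max(0, 3) = 4
Height = 4


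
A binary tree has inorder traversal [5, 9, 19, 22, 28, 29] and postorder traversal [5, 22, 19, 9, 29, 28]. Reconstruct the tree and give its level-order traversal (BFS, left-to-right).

Inorder:   [5, 9, 19, 22, 28, 29]
Postorder: [5, 22, 19, 9, 29, 28]
Algorithm: postorder visits root last, so walk postorder right-to-left;
each value is the root of the current inorder slice — split it at that
value, recurse on the right subtree first, then the left.
Recursive splits:
  root=28; inorder splits into left=[5, 9, 19, 22], right=[29]
  root=29; inorder splits into left=[], right=[]
  root=9; inorder splits into left=[5], right=[19, 22]
  root=19; inorder splits into left=[], right=[22]
  root=22; inorder splits into left=[], right=[]
  root=5; inorder splits into left=[], right=[]
Reconstructed level-order: [28, 9, 29, 5, 19, 22]


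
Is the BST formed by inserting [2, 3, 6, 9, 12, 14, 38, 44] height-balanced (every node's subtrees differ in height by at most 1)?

Tree (level-order array): [2, None, 3, None, 6, None, 9, None, 12, None, 14, None, 38, None, 44]
Definition: a tree is height-balanced if, at every node, |h(left) - h(right)| <= 1 (empty subtree has height -1).
Bottom-up per-node check:
  node 44: h_left=-1, h_right=-1, diff=0 [OK], height=0
  node 38: h_left=-1, h_right=0, diff=1 [OK], height=1
  node 14: h_left=-1, h_right=1, diff=2 [FAIL (|-1-1|=2 > 1)], height=2
  node 12: h_left=-1, h_right=2, diff=3 [FAIL (|-1-2|=3 > 1)], height=3
  node 9: h_left=-1, h_right=3, diff=4 [FAIL (|-1-3|=4 > 1)], height=4
  node 6: h_left=-1, h_right=4, diff=5 [FAIL (|-1-4|=5 > 1)], height=5
  node 3: h_left=-1, h_right=5, diff=6 [FAIL (|-1-5|=6 > 1)], height=6
  node 2: h_left=-1, h_right=6, diff=7 [FAIL (|-1-6|=7 > 1)], height=7
Node 14 violates the condition: |-1 - 1| = 2 > 1.
Result: Not balanced


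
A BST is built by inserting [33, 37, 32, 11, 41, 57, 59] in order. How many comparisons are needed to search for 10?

Search path for 10: 33 -> 32 -> 11
Found: False
Comparisons: 3


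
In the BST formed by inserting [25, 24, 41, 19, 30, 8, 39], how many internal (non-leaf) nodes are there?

Tree built from: [25, 24, 41, 19, 30, 8, 39]
Tree (level-order array): [25, 24, 41, 19, None, 30, None, 8, None, None, 39]
Rule: An internal node has at least one child.
Per-node child counts:
  node 25: 2 child(ren)
  node 24: 1 child(ren)
  node 19: 1 child(ren)
  node 8: 0 child(ren)
  node 41: 1 child(ren)
  node 30: 1 child(ren)
  node 39: 0 child(ren)
Matching nodes: [25, 24, 19, 41, 30]
Count of internal (non-leaf) nodes: 5


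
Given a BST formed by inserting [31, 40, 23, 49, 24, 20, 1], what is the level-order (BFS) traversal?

Tree insertion order: [31, 40, 23, 49, 24, 20, 1]
Tree (level-order array): [31, 23, 40, 20, 24, None, 49, 1]
BFS from the root, enqueuing left then right child of each popped node:
  queue [31] -> pop 31, enqueue [23, 40], visited so far: [31]
  queue [23, 40] -> pop 23, enqueue [20, 24], visited so far: [31, 23]
  queue [40, 20, 24] -> pop 40, enqueue [49], visited so far: [31, 23, 40]
  queue [20, 24, 49] -> pop 20, enqueue [1], visited so far: [31, 23, 40, 20]
  queue [24, 49, 1] -> pop 24, enqueue [none], visited so far: [31, 23, 40, 20, 24]
  queue [49, 1] -> pop 49, enqueue [none], visited so far: [31, 23, 40, 20, 24, 49]
  queue [1] -> pop 1, enqueue [none], visited so far: [31, 23, 40, 20, 24, 49, 1]
Result: [31, 23, 40, 20, 24, 49, 1]
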